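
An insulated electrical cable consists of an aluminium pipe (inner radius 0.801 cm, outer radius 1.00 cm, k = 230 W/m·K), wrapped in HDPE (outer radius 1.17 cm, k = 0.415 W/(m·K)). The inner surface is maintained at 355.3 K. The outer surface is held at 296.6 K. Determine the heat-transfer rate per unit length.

Series thermal resistances, inner to outer:
  R'_aluminium = ln(0.0100/0.00801)/(2πk) = 0.2219/(2π·230) = 1.535×10^-4 m·K/W
  R'_HDPE = ln(0.0117/0.0100)/(2πk) = 0.1570/(2π·0.415) = 0.06021 m·K/W
ΣR = 1.535×10^-4 + 0.06021 = 0.06036 m·K/W
Q' = ΔT/ΣR = (355.3 K − 296.6 K)/0.06036 = 972 W/m

Q' = 972 W/m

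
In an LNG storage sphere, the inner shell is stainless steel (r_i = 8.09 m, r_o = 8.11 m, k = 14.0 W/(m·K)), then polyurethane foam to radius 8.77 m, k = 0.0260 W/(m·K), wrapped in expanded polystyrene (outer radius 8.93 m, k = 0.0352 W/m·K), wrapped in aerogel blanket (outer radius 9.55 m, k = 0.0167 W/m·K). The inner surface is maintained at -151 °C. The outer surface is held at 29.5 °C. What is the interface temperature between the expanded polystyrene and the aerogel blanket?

T = -62.9 °C

Treat each layer as a resistance in series:
  R_stainless steel = (1/8.09 − 1/8.11)/(4πk) = 3.048×10^-4/(4π·14.0) = 1.733×10^-6 K/W
  R_polyurethane foam = (1/8.11 − 1/8.77)/(4πk) = 0.009279/(4π·0.0260) = 0.02840 K/W
  R_expanded polystyrene = (1/8.77 − 1/8.93)/(4πk) = 0.002043/(4π·0.0352) = 0.004619 K/W
  R_aerogel blanket = (1/8.93 − 1/9.55)/(4πk) = 0.007270/(4π·0.0167) = 0.03464 K/W
ΣR = 1.733×10^-6 + 0.02840 + 0.004619 + 0.03464 = 0.06766 K/W
Q = ΔT/ΣR = (-151 °C − 29.5 °C)/0.06766 = -2668 W
From the inner boundary to the expanded polystyrene/aerogel blanket interface, ΣR_partial = 0.03302 K/W.
T_interface = T_in − Q·ΣR_partial = -151 °C − (-2668)(0.03302) = -62.9 °C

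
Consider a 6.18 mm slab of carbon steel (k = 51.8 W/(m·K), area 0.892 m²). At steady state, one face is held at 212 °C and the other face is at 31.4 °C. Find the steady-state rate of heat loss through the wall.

Q = kA·ΔT/L = 51.8 × 0.892 × |212 °C − 31.4 °C| / 0.00618 = 1.35×10^6 W

Q = 1350 kW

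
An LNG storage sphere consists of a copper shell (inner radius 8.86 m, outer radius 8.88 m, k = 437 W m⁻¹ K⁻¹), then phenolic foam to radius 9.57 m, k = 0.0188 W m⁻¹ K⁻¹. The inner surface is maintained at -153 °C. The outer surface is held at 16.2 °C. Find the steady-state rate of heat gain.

Q = 4.92 kW

Resistance network (inner→outer):
  R_copper = (1/8.86 − 1/8.88)/(4πk) = 2.542×10^-4/(4π·437) = 4.629×10^-8 K/W
  R_phenolic foam = (1/8.88 − 1/9.57)/(4πk) = 0.008119/(4π·0.0188) = 0.03437 K/W
ΣR = 4.629×10^-8 + 0.03437 = 0.03437 K/W
Q = ΔT/ΣR = (-153 °C − 16.2 °C)/0.03437 = -4920 W
(Negative Q ⇒ heat flows inward; heat gain = 4920 W.)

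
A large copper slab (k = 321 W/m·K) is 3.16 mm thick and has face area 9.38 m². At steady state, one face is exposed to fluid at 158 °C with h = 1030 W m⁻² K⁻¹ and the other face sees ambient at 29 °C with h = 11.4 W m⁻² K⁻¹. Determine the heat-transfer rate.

Series thermal resistances, inner to outer:
  R_conv,in = 1/(hA) = 1/(1030·9.38) = 1.035×10^-4 K/W
  R_copper = L/(kA) = 0.00316/(321·9.38) = 1.049×10^-6 K/W
  R_conv,out = 1/(hA) = 1/(11.4·9.38) = 0.009352 K/W
ΣR = 1.035×10^-4 + 1.049×10^-6 + 0.009352 = 0.009457 K/W
Q = ΔT/ΣR = (158 °C − 29 °C)/0.009457 = 13600 W

Q = 13600 W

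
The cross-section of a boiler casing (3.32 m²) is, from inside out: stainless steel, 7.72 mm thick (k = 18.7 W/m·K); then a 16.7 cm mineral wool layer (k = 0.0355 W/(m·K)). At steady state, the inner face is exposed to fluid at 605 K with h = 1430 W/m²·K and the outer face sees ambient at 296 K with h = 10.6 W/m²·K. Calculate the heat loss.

Resistance network (inner→outer):
  R_conv,in = 1/(hA) = 1/(1430·3.32) = 2.106×10^-4 K/W
  R_stainless steel = L/(kA) = 0.00772/(18.7·3.32) = 1.243×10^-4 K/W
  R_mineral wool = L/(kA) = 0.167/(0.0355·3.32) = 1.417 K/W
  R_conv,out = 1/(hA) = 1/(10.6·3.32) = 0.02842 K/W
ΣR = 2.106×10^-4 + 1.243×10^-4 + 1.417 + 0.02842 = 1.446 K/W
Q = ΔT/ΣR = (605 K − 296 K)/1.446 = 214 W

Q = 214 W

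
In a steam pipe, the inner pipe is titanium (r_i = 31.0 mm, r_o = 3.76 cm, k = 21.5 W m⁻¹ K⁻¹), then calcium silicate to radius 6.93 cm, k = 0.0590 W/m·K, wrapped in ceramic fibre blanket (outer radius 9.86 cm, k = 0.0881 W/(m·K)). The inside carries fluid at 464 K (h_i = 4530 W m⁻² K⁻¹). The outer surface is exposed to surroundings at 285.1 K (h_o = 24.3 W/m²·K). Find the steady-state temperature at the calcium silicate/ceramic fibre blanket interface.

Treat each layer as a resistance in series:
  R'_conv,in = 1/(2πr h) = 1/(2π·0.0310·4530) = 0.001133 m·K/W
  R'_titanium = ln(0.0376/0.0310)/(2πk) = 0.1930/(2π·21.5) = 0.001429 m·K/W
  R'_calcium silicate = ln(0.0693/0.0376)/(2πk) = 0.6114/(2π·0.0590) = 1.649 m·K/W
  R'_ceramic fibre blanket = ln(0.0986/0.0693)/(2πk) = 0.3526/(2π·0.0881) = 0.6370 m·K/W
  R'_conv,out = 1/(2πr h) = 1/(2π·0.0986·24.3) = 0.06643 m·K/W
ΣR = 0.001133 + 0.001429 + 1.649 + 0.6370 + 0.06643 = 2.355 m·K/W
Q' = ΔT/ΣR = (464 K − 285.1 K)/2.355 = 75.97 W/m
From the inner boundary to the calcium silicate/ceramic fibre blanket interface, ΣR_partial = 1.652 m·K/W.
T_interface = T_in − Q'·ΣR_partial = 464 K − (75.97)(1.652) = 338.5 K

T = 338.5 K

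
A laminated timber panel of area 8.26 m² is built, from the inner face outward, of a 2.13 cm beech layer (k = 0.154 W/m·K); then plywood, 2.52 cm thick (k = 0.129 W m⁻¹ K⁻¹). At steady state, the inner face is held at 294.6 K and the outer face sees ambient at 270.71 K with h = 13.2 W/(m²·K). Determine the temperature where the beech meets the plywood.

Treat each layer as a resistance in series:
  R_beech = L/(kA) = 0.0213/(0.154·8.26) = 0.01674 K/W
  R_plywood = L/(kA) = 0.0252/(0.129·8.26) = 0.02365 K/W
  R_conv,out = 1/(hA) = 1/(13.2·8.26) = 0.009172 K/W
ΣR = 0.01674 + 0.02365 + 0.009172 = 0.04956 K/W
Q = ΔT/ΣR = (294.6 K − 270.71 K)/0.04956 = 482.0 W
From the inner boundary to the beech/plywood interface, ΣR_partial = 0.01674 K/W.
T_interface = T_in − Q·ΣR_partial = 294.6 K − (482.0)(0.01674) = 286.5 K

T = 286.5 K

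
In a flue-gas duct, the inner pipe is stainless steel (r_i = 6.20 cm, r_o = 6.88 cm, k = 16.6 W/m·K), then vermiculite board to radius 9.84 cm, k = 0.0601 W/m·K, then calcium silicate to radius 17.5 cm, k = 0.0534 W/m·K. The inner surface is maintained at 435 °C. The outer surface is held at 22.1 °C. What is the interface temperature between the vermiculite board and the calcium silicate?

T = 288 °C

Resistance network (inner→outer):
  R'_stainless steel = ln(0.0688/0.0620)/(2πk) = 0.1041/(2π·16.6) = 9.978×10^-4 m·K/W
  R'_vermiculite board = ln(0.0984/0.0688)/(2πk) = 0.3578/(2π·0.0601) = 0.9476 m·K/W
  R'_calcium silicate = ln(0.175/0.0984)/(2πk) = 0.5757/(2π·0.0534) = 1.716 m·K/W
ΣR = 9.978×10^-4 + 0.9476 + 1.716 = 2.665 m·K/W
Q' = ΔT/ΣR = (435 °C − 22.1 °C)/2.665 = 154.9 W/m
From the inner boundary to the vermiculite board/calcium silicate interface, ΣR_partial = 0.9486 m·K/W.
T_interface = T_in − Q'·ΣR_partial = 435 °C − (154.9)(0.9486) = 288 °C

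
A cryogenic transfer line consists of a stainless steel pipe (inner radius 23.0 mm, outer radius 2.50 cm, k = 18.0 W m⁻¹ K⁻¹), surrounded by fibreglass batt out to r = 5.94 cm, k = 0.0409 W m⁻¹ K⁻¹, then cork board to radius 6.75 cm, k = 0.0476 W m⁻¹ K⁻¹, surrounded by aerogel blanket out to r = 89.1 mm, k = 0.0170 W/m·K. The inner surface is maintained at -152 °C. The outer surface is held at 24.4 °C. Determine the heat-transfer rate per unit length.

Resistance network (inner→outer):
  R'_stainless steel = ln(0.0250/0.0230)/(2πk) = 0.08338/(2π·18.0) = 7.373×10^-4 m·K/W
  R'_fibreglass batt = ln(0.0594/0.0250)/(2πk) = 0.8654/(2π·0.0409) = 3.368 m·K/W
  R'_cork board = ln(0.0675/0.0594)/(2πk) = 0.1278/(2π·0.0476) = 0.4274 m·K/W
  R'_aerogel blanket = ln(0.0891/0.0675)/(2πk) = 0.2776/(2π·0.0170) = 2.599 m·K/W
ΣR = 7.373×10^-4 + 3.368 + 0.4274 + 2.599 = 6.395 m·K/W
Q' = ΔT/ΣR = (-152 °C − 24.4 °C)/6.395 = -27.6 W/m
(Negative Q' ⇒ heat flows inward; heat gain = 27.6 W/m.)

Q' = 27.6 W/m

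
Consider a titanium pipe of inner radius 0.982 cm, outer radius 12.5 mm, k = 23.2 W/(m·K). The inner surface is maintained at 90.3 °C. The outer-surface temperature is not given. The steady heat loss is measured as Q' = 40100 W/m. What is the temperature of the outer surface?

T_out = 23.9 °C

Sum the resistances:
  R'_titanium = ln(0.0125/0.00982)/(2πk) = 0.2413/(2π·23.2) = 0.001655 m·K/W
ΣR = 0.001655 m·K/W
ΔT = Q'·ΣR = 40100 × 0.001655 = 66.37 K
Heat flows outward, so T_out = T_in − ΔT = 90.3 − 66.37 = 23.9 °C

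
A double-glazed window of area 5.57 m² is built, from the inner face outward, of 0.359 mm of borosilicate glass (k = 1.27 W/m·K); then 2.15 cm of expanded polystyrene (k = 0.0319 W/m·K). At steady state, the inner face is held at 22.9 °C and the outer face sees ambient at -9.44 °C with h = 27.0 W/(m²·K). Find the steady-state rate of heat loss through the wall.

Q = 253 W

Resistance network (inner→outer):
  R_borosilicate glass = L/(kA) = 3.59×10^-4/(1.27·5.57) = 5.075×10^-5 K/W
  R_expanded polystyrene = L/(kA) = 0.0215/(0.0319·5.57) = 0.1210 K/W
  R_conv,out = 1/(hA) = 1/(27.0·5.57) = 0.006649 K/W
ΣR = 5.075×10^-5 + 0.1210 + 0.006649 = 0.1277 K/W
Q = ΔT/ΣR = (22.9 °C − -9.44 °C)/0.1277 = 253 W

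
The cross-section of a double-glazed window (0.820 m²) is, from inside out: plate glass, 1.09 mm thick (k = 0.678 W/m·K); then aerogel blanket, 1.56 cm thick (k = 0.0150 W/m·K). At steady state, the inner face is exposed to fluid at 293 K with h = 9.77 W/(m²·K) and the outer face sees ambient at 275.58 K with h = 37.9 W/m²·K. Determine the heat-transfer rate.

Resistance network (inner→outer):
  R_conv,in = 1/(hA) = 1/(9.77·0.820) = 0.1248 K/W
  R_plate glass = L/(kA) = 0.00109/(0.678·0.820) = 0.001961 K/W
  R_aerogel blanket = L/(kA) = 0.0156/(0.0150·0.820) = 1.268 K/W
  R_conv,out = 1/(hA) = 1/(37.9·0.820) = 0.03218 K/W
ΣR = 0.1248 + 0.001961 + 1.268 + 0.03218 = 1.427 K/W
Q = ΔT/ΣR = (293 K − 275.58 K)/1.427 = 12.2 W

Q = 12.2 W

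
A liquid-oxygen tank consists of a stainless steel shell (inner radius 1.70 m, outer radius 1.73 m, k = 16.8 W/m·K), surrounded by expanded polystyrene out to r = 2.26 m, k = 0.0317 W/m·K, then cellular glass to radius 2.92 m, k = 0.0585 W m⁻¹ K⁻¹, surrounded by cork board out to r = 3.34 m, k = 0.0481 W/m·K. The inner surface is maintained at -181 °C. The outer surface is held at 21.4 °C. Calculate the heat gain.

Q = 370 W

Series thermal resistances, inner to outer:
  R_stainless steel = (1/1.70 − 1/1.73)/(4πk) = 0.01020/(4π·16.8) = 4.832×10^-5 K/W
  R_expanded polystyrene = (1/1.73 − 1/2.26)/(4πk) = 0.1356/(4π·0.0317) = 0.3403 K/W
  R_cellular glass = (1/2.26 − 1/2.92)/(4πk) = 0.1000/(4π·0.0585) = 0.1360 K/W
  R_cork board = (1/2.92 − 1/3.34)/(4πk) = 0.04306/(4π·0.0481) = 0.07125 K/W
ΣR = 4.832×10^-5 + 0.3403 + 0.1360 + 0.07125 = 0.5476 K/W
Q = ΔT/ΣR = (-181 °C − 21.4 °C)/0.5476 = -370 W
(Negative Q ⇒ heat flows inward; heat gain = 370 W.)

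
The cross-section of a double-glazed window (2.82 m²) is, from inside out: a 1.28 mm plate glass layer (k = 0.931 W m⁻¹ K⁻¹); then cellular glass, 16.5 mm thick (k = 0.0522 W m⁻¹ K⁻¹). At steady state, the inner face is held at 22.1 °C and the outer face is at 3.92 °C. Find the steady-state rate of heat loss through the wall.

Series thermal resistances, inner to outer:
  R_plate glass = L/(kA) = 0.00128/(0.931·2.82) = 4.875×10^-4 K/W
  R_cellular glass = L/(kA) = 0.0165/(0.0522·2.82) = 0.1121 K/W
ΣR = 4.875×10^-4 + 0.1121 = 0.1126 K/W
Q = ΔT/ΣR = (22.1 °C − 3.92 °C)/0.1126 = 161 W

Q = 161 W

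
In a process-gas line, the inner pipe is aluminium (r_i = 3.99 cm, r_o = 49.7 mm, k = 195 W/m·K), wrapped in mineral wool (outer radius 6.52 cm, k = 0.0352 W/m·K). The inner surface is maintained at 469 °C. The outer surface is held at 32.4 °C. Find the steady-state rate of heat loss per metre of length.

Series thermal resistances, inner to outer:
  R'_aluminium = ln(0.0497/0.0399)/(2πk) = 0.2196/(2π·195) = 1.793×10^-4 m·K/W
  R'_mineral wool = ln(0.0652/0.0497)/(2πk) = 0.2715/(2π·0.0352) = 1.227 m·K/W
ΣR = 1.793×10^-4 + 1.227 = 1.227 m·K/W
Q' = ΔT/ΣR = (469 °C − 32.4 °C)/1.227 = 356 W/m

Q' = 356 W/m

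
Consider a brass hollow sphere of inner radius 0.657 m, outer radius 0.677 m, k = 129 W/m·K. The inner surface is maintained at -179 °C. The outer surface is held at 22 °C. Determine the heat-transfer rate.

Q = 7250 kW

Q = 4πk·ΔT/(1/r₁ − 1/r₂) = 4π × 129 × 201 / (1/0.657 − 1/0.677) = 7.25×10^6 W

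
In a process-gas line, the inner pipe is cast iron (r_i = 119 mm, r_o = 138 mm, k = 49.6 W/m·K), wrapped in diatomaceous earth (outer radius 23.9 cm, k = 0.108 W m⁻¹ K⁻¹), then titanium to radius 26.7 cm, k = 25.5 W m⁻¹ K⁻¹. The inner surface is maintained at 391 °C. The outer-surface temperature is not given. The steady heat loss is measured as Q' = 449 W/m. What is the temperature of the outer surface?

Sum the resistances:
  R'_cast iron = ln(0.138/0.119)/(2πk) = 0.1481/(2π·49.6) = 4.753×10^-4 m·K/W
  R'_diatomaceous earth = ln(0.239/0.138)/(2πk) = 0.5492/(2π·0.108) = 0.8093 m·K/W
  R'_titanium = ln(0.267/0.239)/(2πk) = 0.1108/(2π·25.5) = 6.915×10^-4 m·K/W
ΣR = 0.8105 m·K/W
ΔT = Q'·ΣR = 449 × 0.8105 = 363.9 K
Heat flows outward, so T_out = T_in − ΔT = 391 − 363.9 = 27.1 °C

T_out = 27.1 °C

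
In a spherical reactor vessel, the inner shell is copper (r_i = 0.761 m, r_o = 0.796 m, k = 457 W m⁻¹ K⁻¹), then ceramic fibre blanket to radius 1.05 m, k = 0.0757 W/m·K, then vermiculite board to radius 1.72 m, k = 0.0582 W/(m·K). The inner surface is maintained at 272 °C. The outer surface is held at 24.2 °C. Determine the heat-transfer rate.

Q = 300 W

Resistance network (inner→outer):
  R_copper = (1/0.761 − 1/0.796)/(4πk) = 0.05778/(4π·457) = 1.006×10^-5 K/W
  R_ceramic fibre blanket = (1/0.796 − 1/1.05)/(4πk) = 0.3039/(4π·0.0757) = 0.3195 K/W
  R_vermiculite board = (1/1.05 − 1/1.72)/(4πk) = 0.3710/(4π·0.0582) = 0.5073 K/W
ΣR = 1.006×10^-5 + 0.3195 + 0.5073 = 0.8268 K/W
Q = ΔT/ΣR = (272 °C − 24.2 °C)/0.8268 = 300 W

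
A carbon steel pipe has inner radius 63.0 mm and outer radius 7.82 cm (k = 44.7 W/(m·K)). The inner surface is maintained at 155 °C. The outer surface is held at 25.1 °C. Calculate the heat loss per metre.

Q' = 2πk·ΔT/ln(r₂/r₁) = 2π × 44.7 × 129.9 / ln(0.0782/0.0630) = 1.69×10^5 W/m

Q' = 169 kW/m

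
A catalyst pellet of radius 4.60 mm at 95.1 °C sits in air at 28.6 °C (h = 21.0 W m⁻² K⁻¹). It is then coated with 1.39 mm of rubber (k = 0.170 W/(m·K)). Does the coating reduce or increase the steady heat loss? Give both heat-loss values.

Critical radius for a sphere: r_cr = 2k/h = 0.0162 m = 1.62 cm.
Outer radius after coating: r₂ = 0.00460 + 0.00139 = 0.00599 m.
Since r₁ < r_cr and r₂ ≤ r_cr, the coating moves toward the maximum at r_cr — heat loss rises.
Bare: R = 1/(4πr₁²h) = 179.1 K/W; Q = 66.5/179.1 = 0.371 W.
Coated: R = R_cond + R_conv = 129.2 K/W; Q = 66.5/129.2 = 0.515 W.

increases: 0.371 → 0.515 W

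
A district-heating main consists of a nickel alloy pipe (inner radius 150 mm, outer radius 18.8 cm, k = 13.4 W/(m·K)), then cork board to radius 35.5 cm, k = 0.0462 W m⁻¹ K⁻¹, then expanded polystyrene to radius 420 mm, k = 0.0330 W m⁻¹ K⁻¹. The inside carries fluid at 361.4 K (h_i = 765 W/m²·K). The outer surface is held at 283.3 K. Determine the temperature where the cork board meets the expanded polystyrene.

Series thermal resistances, inner to outer:
  R'_conv,in = 1/(2πr h) = 1/(2π·0.150·765) = 0.001387 m·K/W
  R'_nickel alloy = ln(0.188/0.150)/(2πk) = 0.2258/(2π·13.4) = 0.002682 m·K/W
  R'_cork board = ln(0.355/0.188)/(2πk) = 0.6357/(2π·0.0462) = 2.190 m·K/W
  R'_expanded polystyrene = ln(0.420/0.355)/(2πk) = 0.1681/(2π·0.0330) = 0.8109 m·K/W
ΣR = 0.001387 + 0.002682 + 2.190 + 0.8109 = 3.005 m·K/W
Q' = ΔT/ΣR = (361.4 K − 283.3 K)/3.005 = 25.99 W/m
From the inner boundary to the cork board/expanded polystyrene interface, ΣR_partial = 2.194 m·K/W.
T_interface = T_in − Q'·ΣR_partial = 361.4 K − (25.99)(2.194) = 304.4 K

T = 304.4 K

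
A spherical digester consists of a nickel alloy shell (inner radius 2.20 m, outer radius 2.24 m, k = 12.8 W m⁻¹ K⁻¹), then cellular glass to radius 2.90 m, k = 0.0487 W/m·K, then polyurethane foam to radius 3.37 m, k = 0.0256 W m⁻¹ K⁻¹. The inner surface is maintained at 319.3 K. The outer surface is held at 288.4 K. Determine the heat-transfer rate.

Treat each layer as a resistance in series:
  R_nickel alloy = (1/2.20 − 1/2.24)/(4πk) = 0.008117/(4π·12.8) = 5.046×10^-5 K/W
  R_cellular glass = (1/2.24 − 1/2.90)/(4πk) = 0.1016/(4π·0.0487) = 0.1660 K/W
  R_polyurethane foam = (1/2.90 − 1/3.37)/(4πk) = 0.04809/(4π·0.0256) = 0.1495 K/W
ΣR = 5.046×10^-5 + 0.1660 + 0.1495 = 0.3156 K/W
Q = ΔT/ΣR = (319.3 K − 288.4 K)/0.3156 = 97.9 W

Q = 97.9 W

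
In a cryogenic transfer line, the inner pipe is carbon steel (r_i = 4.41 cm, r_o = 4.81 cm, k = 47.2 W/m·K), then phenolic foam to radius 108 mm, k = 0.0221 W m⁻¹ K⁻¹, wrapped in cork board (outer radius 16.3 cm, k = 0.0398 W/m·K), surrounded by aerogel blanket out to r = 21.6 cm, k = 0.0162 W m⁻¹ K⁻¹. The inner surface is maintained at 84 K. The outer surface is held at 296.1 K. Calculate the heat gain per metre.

Q' = 20.7 W/m

Treat each layer as a resistance in series:
  R'_carbon steel = ln(0.0481/0.0441)/(2πk) = 0.08682/(2π·47.2) = 2.928×10^-4 m·K/W
  R'_phenolic foam = ln(0.108/0.0481)/(2πk) = 0.8088/(2π·0.0221) = 5.825 m·K/W
  R'_cork board = ln(0.163/0.108)/(2πk) = 0.4116/(2π·0.0398) = 1.646 m·K/W
  R'_aerogel blanket = ln(0.216/0.163)/(2πk) = 0.2815/(2π·0.0162) = 2.766 m·K/W
ΣR = 2.928×10^-4 + 5.825 + 1.646 + 2.766 = 10.24 m·K/W
Q' = ΔT/ΣR = (84 K − 296.1 K)/10.24 = -20.7 W/m
(Negative Q' ⇒ heat flows inward; heat gain = 20.7 W/m.)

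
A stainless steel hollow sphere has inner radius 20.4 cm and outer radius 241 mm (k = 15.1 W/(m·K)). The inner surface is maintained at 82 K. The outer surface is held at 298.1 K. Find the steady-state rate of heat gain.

Q = 4πk·ΔT/(1/r₁ − 1/r₂) = 4π × 15.1 × 216.1 / (1/0.204 − 1/0.241) = 54500 W

Q = 54.5 kW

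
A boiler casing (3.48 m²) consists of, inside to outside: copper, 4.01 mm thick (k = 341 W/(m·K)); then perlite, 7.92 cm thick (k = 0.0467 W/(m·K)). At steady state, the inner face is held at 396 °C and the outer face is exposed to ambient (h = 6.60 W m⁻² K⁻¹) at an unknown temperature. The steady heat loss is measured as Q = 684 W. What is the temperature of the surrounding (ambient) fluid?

Series resistances:
  R_copper = L/(kA) = 0.00401/(341·3.48) = 3.379×10^-6 K/W
  R_perlite = L/(kA) = 0.0792/(0.0467·3.48) = 0.4873 K/W
  R_conv,out = 1/(hA) = 1/(6.60·3.48) = 0.04354 K/W
ΣR = 0.5309 K/W
ΔT = Q·ΣR = 684 × 0.5309 = 363.1 K
Heat flows outward, so T_out = T_in − ΔT = 396 − 363.1 = 32.9 °C

T_out = 32.9 °C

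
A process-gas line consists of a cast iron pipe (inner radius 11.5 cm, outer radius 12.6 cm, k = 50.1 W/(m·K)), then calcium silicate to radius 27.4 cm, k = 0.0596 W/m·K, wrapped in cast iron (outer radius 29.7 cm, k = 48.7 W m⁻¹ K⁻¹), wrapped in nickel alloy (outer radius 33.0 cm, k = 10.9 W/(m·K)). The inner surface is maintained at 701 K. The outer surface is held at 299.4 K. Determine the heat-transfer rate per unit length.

Q' = 193 W/m

Series thermal resistances, inner to outer:
  R'_cast iron = ln(0.126/0.115)/(2πk) = 0.09135/(2π·50.1) = 2.902×10^-4 m·K/W
  R'_calcium silicate = ln(0.274/0.126)/(2πk) = 0.7768/(2π·0.0596) = 2.074 m·K/W
  R'_cast iron = ln(0.297/0.274)/(2πk) = 0.08060/(2π·48.7) = 2.634×10^-4 m·K/W
  R'_nickel alloy = ln(0.330/0.297)/(2πk) = 0.1054/(2π·10.9) = 0.001538 m·K/W
ΣR = 2.902×10^-4 + 2.074 + 2.634×10^-4 + 0.001538 = 2.076 m·K/W
Q' = ΔT/ΣR = (701 K − 299.4 K)/2.076 = 193 W/m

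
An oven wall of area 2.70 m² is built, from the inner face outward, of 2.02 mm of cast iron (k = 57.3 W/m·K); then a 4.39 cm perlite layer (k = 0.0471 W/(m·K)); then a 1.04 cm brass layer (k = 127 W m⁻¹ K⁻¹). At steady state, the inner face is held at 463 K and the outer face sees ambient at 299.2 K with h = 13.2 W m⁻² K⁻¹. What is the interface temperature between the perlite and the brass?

T = 311.5 K

Treat each layer as a resistance in series:
  R_cast iron = L/(kA) = 0.00202/(57.3·2.70) = 1.306×10^-5 K/W
  R_perlite = L/(kA) = 0.0439/(0.0471·2.70) = 0.3452 K/W
  R_brass = L/(kA) = 0.0104/(127·2.70) = 3.033×10^-5 K/W
  R_conv,out = 1/(hA) = 1/(13.2·2.70) = 0.02806 K/W
ΣR = 1.306×10^-5 + 0.3452 + 3.033×10^-5 + 0.02806 = 0.3733 K/W
Q = ΔT/ΣR = (463 K − 299.2 K)/0.3733 = 438.8 W
From the inner boundary to the perlite/brass interface, ΣR_partial = 0.3452 K/W.
T_interface = T_in − Q·ΣR_partial = 463 K − (438.8)(0.3452) = 311.5 K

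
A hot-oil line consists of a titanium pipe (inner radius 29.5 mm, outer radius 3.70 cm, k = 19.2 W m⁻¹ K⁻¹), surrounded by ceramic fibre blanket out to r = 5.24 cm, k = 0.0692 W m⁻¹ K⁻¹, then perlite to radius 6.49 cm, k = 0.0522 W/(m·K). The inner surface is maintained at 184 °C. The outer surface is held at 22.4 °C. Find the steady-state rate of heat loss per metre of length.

Q' = 111 W/m

Treat each layer as a resistance in series:
  R'_titanium = ln(0.0370/0.0295)/(2πk) = 0.2265/(2π·19.2) = 0.001878 m·K/W
  R'_ceramic fibre blanket = ln(0.0524/0.0370)/(2πk) = 0.3480/(2π·0.0692) = 0.8003 m·K/W
  R'_perlite = ln(0.0649/0.0524)/(2πk) = 0.2139/(2π·0.0522) = 0.6523 m·K/W
ΣR = 0.001878 + 0.8003 + 0.6523 = 1.454 m·K/W
Q' = ΔT/ΣR = (184 °C − 22.4 °C)/1.454 = 111 W/m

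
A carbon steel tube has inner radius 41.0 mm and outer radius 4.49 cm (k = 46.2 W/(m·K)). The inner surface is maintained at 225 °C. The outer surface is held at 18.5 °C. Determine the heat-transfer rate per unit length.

Q' = 660 kW/m

Q' = 2πk·ΔT/ln(r₂/r₁) = 2π × 46.2 × 206.5 / ln(0.0449/0.0410) = 6.60×10^5 W/m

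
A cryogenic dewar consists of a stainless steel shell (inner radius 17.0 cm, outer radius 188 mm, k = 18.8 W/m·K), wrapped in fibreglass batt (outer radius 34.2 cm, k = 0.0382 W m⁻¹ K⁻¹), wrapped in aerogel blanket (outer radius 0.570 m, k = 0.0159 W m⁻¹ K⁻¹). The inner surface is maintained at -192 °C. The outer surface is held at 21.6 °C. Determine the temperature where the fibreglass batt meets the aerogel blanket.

Treat each layer as a resistance in series:
  R_stainless steel = (1/0.170 − 1/0.188)/(4πk) = 0.5632/(4π·18.8) = 0.002384 K/W
  R_fibreglass batt = (1/0.188 − 1/0.342)/(4πk) = 2.395/(4π·0.0382) = 4.990 K/W
  R_aerogel blanket = (1/0.342 − 1/0.570)/(4πk) = 1.170/(4π·0.0159) = 5.854 K/W
ΣR = 0.002384 + 4.990 + 5.854 = 10.85 K/W
Q = ΔT/ΣR = (-192 °C − 21.6 °C)/10.85 = -19.69 W
From the inner boundary to the fibreglass batt/aerogel blanket interface, ΣR_partial = 4.992 K/W.
T_interface = T_in − Q·ΣR_partial = -192 °C − (-19.69)(4.992) = -93.7 °C

T = -93.7 °C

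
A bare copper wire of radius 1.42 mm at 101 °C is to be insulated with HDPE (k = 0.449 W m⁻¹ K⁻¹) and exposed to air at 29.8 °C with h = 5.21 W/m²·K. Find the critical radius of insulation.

r_cr = 8.62 cm

For a cylinder, r_cr = k_ins/h = 0.449/5.21 = 0.0862 m = 8.62 cm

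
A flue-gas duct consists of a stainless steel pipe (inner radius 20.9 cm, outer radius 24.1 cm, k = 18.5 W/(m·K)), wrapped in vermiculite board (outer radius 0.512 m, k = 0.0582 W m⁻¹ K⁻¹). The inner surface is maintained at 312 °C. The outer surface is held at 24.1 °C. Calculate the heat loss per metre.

Resistance network (inner→outer):
  R'_stainless steel = ln(0.241/0.209)/(2πk) = 0.1425/(2π·18.5) = 0.001226 m·K/W
  R'_vermiculite board = ln(0.512/0.241)/(2πk) = 0.7535/(2π·0.0582) = 2.061 m·K/W
ΣR = 0.001226 + 2.061 = 2.062 m·K/W
Q' = ΔT/ΣR = (312 °C − 24.1 °C)/2.062 = 140 W/m

Q' = 140 W/m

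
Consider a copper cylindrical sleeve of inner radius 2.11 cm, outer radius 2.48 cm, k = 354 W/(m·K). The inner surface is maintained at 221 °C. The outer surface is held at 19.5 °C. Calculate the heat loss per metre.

Q' = 2770 kW/m

Q' = 2πk·ΔT/ln(r₂/r₁) = 2π × 354 × 201.5 / ln(0.0248/0.0211) = 2.77×10^6 W/m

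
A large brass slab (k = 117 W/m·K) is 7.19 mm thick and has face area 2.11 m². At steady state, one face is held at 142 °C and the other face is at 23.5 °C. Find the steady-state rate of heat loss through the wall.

Q = kA·ΔT/L = 117 × 2.11 × |142 °C − 23.5 °C| / 0.00719 = 4.07×10^6 W

Q = 4070 kW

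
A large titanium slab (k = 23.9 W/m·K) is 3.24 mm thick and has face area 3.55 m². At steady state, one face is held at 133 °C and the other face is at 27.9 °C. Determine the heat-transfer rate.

Q = 2.75×10^6 W

Q = kA·ΔT/L = 23.9 × 3.55 × |133 °C − 27.9 °C| / 0.00324 = 2.75×10^6 W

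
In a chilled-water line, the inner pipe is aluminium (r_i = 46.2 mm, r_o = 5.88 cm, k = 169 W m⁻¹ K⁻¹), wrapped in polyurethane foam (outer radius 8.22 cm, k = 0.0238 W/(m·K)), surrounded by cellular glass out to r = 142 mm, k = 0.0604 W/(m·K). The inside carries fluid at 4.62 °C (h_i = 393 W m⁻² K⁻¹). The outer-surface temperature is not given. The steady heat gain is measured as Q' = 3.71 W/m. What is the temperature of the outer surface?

T_out = 18.3 °C

Sum the resistances:
  R'_conv,in = 1/(2πr h) = 1/(2π·0.0462·393) = 0.008766 m·K/W
  R'_aluminium = ln(0.0588/0.0462)/(2πk) = 0.2412/(2π·169) = 2.271×10^-4 m·K/W
  R'_polyurethane foam = ln(0.0822/0.0588)/(2πk) = 0.3350/(2π·0.0238) = 2.240 m·K/W
  R'_cellular glass = ln(0.142/0.0822)/(2πk) = 0.5467/(2π·0.0604) = 1.440 m·K/W
ΣR = 3.690 m·K/W
ΔT = Q'·ΣR = 3.71 × 3.690 = 13.69 K
Heat flows inward, so T_out = T_in + ΔT = 4.62 + 13.69 = 18.3 °C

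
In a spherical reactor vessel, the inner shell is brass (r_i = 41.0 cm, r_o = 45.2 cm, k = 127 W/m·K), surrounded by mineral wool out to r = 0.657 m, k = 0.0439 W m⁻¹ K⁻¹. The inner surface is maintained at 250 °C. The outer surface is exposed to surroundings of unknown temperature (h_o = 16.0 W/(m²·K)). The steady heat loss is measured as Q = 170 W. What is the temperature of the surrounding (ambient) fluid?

T_out = 35.3 °C

Sum the resistances:
  R_brass = (1/0.410 − 1/0.452)/(4πk) = 0.2266/(4π·127) = 1.420×10^-4 K/W
  R_mineral wool = (1/0.452 − 1/0.657)/(4πk) = 0.6903/(4π·0.0439) = 1.251 K/W
  R_conv,out = 1/(4πr²h) = 1/(4π·0.657²·16.0) = 0.01152 K/W
ΣR = 1.263 K/W
ΔT = Q·ΣR = 170 × 1.263 = 214.7 K
Heat flows outward, so T_out = T_in − ΔT = 250 − 214.7 = 35.3 °C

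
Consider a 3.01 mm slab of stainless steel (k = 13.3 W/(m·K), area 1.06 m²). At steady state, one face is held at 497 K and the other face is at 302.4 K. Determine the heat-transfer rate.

Q = 9.11×10^5 W

Q = kA·ΔT/L = 13.3 × 1.06 × |497 K − 302.4 K| / 0.00301 = 9.11×10^5 W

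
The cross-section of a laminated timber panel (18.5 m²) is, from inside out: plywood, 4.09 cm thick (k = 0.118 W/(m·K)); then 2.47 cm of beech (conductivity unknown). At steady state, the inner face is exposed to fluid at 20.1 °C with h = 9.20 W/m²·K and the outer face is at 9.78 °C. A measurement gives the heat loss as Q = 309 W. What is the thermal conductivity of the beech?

k = 0.152 W/m·K

ΣR = ΔT/Q = |20.1 − 9.78|/309 = 0.03340 K/W
Known resistances:
  R_conv,in = 1/(hA) = 1/(9.20·18.5) = 0.005875 K/W
  R_plywood = L/(kA) = 0.0409/(0.118·18.5) = 0.01874 K/W
R_beech = ΣR − ΣR_known = 0.03340 − 0.02461 = 0.008790 K/W
L/(kA) = 0.008790 ⇒ k = 0.0247/(0.008790·18.5) = 0.152 W/m·K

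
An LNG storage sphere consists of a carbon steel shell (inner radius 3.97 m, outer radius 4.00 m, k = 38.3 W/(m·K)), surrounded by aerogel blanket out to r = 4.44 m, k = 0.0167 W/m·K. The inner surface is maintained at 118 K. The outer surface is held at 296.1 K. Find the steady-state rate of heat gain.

Treat each layer as a resistance in series:
  R_carbon steel = (1/3.97 − 1/4.00)/(4πk) = 0.001889/(4π·38.3) = 3.925×10^-6 K/W
  R_aerogel blanket = (1/4.00 − 1/4.44)/(4πk) = 0.02477/(4π·0.0167) = 0.1181 K/W
ΣR = 3.925×10^-6 + 0.1181 = 0.1181 K/W
Q = ΔT/ΣR = (118 K − 296.1 K)/0.1181 = -1510 W
(Negative Q ⇒ heat flows inward; heat gain = 1510 W.)

Q = 1510 W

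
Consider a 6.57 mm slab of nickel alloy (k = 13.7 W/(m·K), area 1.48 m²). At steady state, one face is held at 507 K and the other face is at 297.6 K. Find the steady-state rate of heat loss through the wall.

Q = kA·ΔT/L = 13.7 × 1.48 × |507 K − 297.6 K| / 0.00657 = 6.46×10^5 W

Q = 646 kW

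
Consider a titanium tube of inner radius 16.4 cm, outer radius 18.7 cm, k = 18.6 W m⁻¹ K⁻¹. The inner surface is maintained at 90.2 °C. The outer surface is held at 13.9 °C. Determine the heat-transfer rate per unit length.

Q' = 2πk·ΔT/ln(r₂/r₁) = 2π × 18.6 × 76.3 / ln(0.187/0.164) = 67900 W/m

Q' = 67900 W/m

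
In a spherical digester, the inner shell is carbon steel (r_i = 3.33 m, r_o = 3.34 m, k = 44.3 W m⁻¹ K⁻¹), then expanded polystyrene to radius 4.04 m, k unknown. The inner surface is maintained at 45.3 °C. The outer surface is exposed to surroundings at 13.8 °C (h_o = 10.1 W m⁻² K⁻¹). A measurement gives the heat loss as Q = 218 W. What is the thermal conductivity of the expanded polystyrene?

k = 0.0287 W/m·K

ΣR = ΔT/Q = |45.3 − 13.8|/218 = 0.1445 K/W
Known resistances:
  R_carbon steel = (1/3.33 − 1/3.34)/(4πk) = 8.991×10^-4/(4π·44.3) = 1.615×10^-6 K/W
  R_conv,out = 1/(4πr²h) = 1/(4π·4.04²·10.1) = 4.827×10^-4 K/W
R_expanded polystyrene = ΣR − ΣR_known = 0.1445 − 4.843×10^-4 = 0.1440 K/W
(1/r₁−1/r₂)/(4πk) = 0.1440 ⇒ k = 0.05188/(4π·0.1440) = 0.0287 W/m·K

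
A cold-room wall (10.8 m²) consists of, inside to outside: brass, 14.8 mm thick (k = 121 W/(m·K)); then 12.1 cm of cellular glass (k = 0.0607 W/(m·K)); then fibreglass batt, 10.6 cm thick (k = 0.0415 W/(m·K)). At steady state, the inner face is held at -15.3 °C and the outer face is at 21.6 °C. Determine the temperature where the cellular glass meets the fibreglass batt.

Treat each layer as a resistance in series:
  R_brass = L/(kA) = 0.0148/(121·10.8) = 1.133×10^-5 K/W
  R_cellular glass = L/(kA) = 0.121/(0.0607·10.8) = 0.1846 K/W
  R_fibreglass batt = L/(kA) = 0.106/(0.0415·10.8) = 0.2365 K/W
ΣR = 1.133×10^-5 + 0.1846 + 0.2365 = 0.4211 K/W
Q = ΔT/ΣR = (-15.3 °C − 21.6 °C)/0.4211 = -87.63 W
From the inner boundary to the cellular glass/fibreglass batt interface, ΣR_partial = 0.1846 K/W.
T_interface = T_in − Q·ΣR_partial = -15.3 °C − (-87.63)(0.1846) = 0.88 °C

T = 0.88 °C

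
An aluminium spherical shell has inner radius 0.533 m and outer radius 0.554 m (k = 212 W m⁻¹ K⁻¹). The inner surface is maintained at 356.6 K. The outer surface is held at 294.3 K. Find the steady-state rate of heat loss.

Q = 4πk·ΔT/(1/r₁ − 1/r₂) = 4π × 212 × 62.3 / (1/0.533 − 1/0.554) = 2.33×10^6 W

Q = 2330 kW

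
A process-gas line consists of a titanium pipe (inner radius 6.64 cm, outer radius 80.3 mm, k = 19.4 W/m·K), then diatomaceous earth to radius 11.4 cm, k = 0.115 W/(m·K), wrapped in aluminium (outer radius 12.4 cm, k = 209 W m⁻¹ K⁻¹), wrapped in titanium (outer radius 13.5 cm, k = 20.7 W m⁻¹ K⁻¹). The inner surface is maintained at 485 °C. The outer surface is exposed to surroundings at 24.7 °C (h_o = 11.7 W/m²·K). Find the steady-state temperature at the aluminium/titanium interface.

Treat each layer as a resistance in series:
  R'_titanium = ln(0.0803/0.0664)/(2πk) = 0.1901/(2π·19.4) = 0.001559 m·K/W
  R'_diatomaceous earth = ln(0.114/0.0803)/(2πk) = 0.3504/(2π·0.115) = 0.4850 m·K/W
  R'_aluminium = ln(0.124/0.114)/(2πk) = 0.08408/(2π·209) = 6.403×10^-5 m·K/W
  R'_titanium = ln(0.135/0.124)/(2πk) = 0.08499/(2π·20.7) = 6.535×10^-4 m·K/W
  R'_conv,out = 1/(2πr h) = 1/(2π·0.135·11.7) = 0.1008 m·K/W
ΣR = 0.001559 + 0.4850 + 6.403×10^-5 + 6.535×10^-4 + 0.1008 = 0.5881 m·K/W
Q' = ΔT/ΣR = (485 °C − 24.7 °C)/0.5881 = 782.7 W/m
From the inner boundary to the aluminium/titanium interface, ΣR_partial = 0.4866 m·K/W.
T_interface = T_in − Q'·ΣR_partial = 485 °C − (782.7)(0.4866) = 104 °C

T = 104 °C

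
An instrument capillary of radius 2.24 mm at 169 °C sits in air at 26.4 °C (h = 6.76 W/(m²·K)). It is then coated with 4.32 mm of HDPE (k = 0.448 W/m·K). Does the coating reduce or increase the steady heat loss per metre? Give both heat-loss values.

Critical radius for a cylinder: r_cr = k/h = 0.0663 m = 6.63 cm.
Outer radius after coating: r₂ = 0.00224 + 0.00432 = 0.00656 m.
Since r₁ < r_cr and r₂ ≤ r_cr, the coating moves toward the maximum at r_cr — heat loss rises.
Bare: R = 1/(2πr₁h) = 10.51 m·K/W; Q = 142.6/10.51 = 13.6 W/m.
Coated: R = R_cond + R_conv = 3.971 m·K/W; Q = 142.6/3.971 = 35.9 W/m.

increases: 13.6 → 35.9 W/m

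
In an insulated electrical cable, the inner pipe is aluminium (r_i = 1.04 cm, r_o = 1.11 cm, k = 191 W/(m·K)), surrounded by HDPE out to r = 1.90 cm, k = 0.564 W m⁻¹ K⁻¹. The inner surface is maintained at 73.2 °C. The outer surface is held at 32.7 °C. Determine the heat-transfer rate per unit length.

Treat each layer as a resistance in series:
  R'_aluminium = ln(0.0111/0.0104)/(2πk) = 0.06514/(2π·191) = 5.428×10^-5 m·K/W
  R'_HDPE = ln(0.0190/0.0111)/(2πk) = 0.5375/(2π·0.564) = 0.1517 m·K/W
ΣR = 5.428×10^-5 + 0.1517 = 0.1518 m·K/W
Q' = ΔT/ΣR = (73.2 °C − 32.7 °C)/0.1518 = 267 W/m

Q' = 267 W/m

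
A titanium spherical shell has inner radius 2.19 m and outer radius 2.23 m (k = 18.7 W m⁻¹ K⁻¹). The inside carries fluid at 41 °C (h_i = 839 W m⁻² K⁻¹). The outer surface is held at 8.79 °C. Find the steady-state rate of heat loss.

Q = 5.90×10^5 W

Series thermal resistances, inner to outer:
  R_conv,in = 1/(4πr²h) = 1/(4π·2.19²·839) = 1.978×10^-5 K/W
  R_titanium = (1/2.19 − 1/2.23)/(4πk) = 0.008191/(4π·18.7) = 3.485×10^-5 K/W
ΣR = 1.978×10^-5 + 3.485×10^-5 = 5.463×10^-5 K/W
Q = ΔT/ΣR = (41 °C − 8.79 °C)/5.463×10^-5 = 5.90×10^5 W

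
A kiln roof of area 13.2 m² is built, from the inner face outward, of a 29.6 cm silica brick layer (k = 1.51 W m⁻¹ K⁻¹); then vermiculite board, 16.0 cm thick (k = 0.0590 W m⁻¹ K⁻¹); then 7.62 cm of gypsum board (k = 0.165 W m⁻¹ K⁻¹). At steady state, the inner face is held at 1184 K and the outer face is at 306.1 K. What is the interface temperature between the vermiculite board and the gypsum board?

Treat each layer as a resistance in series:
  R_silica brick = L/(kA) = 0.296/(1.51·13.2) = 0.01485 K/W
  R_vermiculite board = L/(kA) = 0.160/(0.0590·13.2) = 0.2054 K/W
  R_gypsum board = L/(kA) = 0.0762/(0.165·13.2) = 0.03499 K/W
ΣR = 0.01485 + 0.2054 + 0.03499 = 0.2552 K/W
Q = ΔT/ΣR = (1184 K − 306.1 K)/0.2552 = 3440 W
From the inner boundary to the vermiculite board/gypsum board interface, ΣR_partial = 0.2203 K/W.
T_interface = T_in − Q·ΣR_partial = 1184 K − (3440)(0.2203) = 426 K

T = 426 K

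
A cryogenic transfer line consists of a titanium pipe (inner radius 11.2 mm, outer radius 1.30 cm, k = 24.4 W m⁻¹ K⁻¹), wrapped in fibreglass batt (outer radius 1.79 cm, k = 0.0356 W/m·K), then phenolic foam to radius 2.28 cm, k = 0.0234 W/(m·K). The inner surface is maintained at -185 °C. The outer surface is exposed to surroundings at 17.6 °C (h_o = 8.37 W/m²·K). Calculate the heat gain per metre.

Series thermal resistances, inner to outer:
  R'_titanium = ln(0.0130/0.0112)/(2πk) = 0.1490/(2π·24.4) = 9.721×10^-4 m·K/W
  R'_fibreglass batt = ln(0.0179/0.0130)/(2πk) = 0.3199/(2π·0.0356) = 1.430 m·K/W
  R'_phenolic foam = ln(0.0228/0.0179)/(2πk) = 0.2420/(2π·0.0234) = 1.646 m·K/W
  R'_conv,out = 1/(2πr h) = 1/(2π·0.0228·8.37) = 0.8340 m·K/W
ΣR = 9.721×10^-4 + 1.430 + 1.646 + 0.8340 = 3.911 m·K/W
Q' = ΔT/ΣR = (-185 °C − 17.6 °C)/3.911 = -51.8 W/m
(Negative Q' ⇒ heat flows inward; heat gain = 51.8 W/m.)

Q' = 51.8 W/m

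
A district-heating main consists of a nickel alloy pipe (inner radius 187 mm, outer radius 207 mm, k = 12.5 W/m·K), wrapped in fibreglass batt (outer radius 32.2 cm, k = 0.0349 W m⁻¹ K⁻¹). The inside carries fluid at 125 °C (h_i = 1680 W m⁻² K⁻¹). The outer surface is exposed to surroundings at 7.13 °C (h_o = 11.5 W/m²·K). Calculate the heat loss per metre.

Treat each layer as a resistance in series:
  R'_conv,in = 1/(2πr h) = 1/(2π·0.187·1680) = 5.066×10^-4 m·K/W
  R'_nickel alloy = ln(0.207/0.187)/(2πk) = 0.1016/(2π·12.5) = 0.001294 m·K/W
  R'_fibreglass batt = ln(0.322/0.207)/(2πk) = 0.4418/(2π·0.0349) = 2.015 m·K/W
  R'_conv,out = 1/(2πr h) = 1/(2π·0.322·11.5) = 0.04298 m·K/W
ΣR = 5.066×10^-4 + 0.001294 + 2.015 + 0.04298 = 2.060 m·K/W
Q' = ΔT/ΣR = (125 °C − 7.13 °C)/2.060 = 57.2 W/m

Q' = 57.2 W/m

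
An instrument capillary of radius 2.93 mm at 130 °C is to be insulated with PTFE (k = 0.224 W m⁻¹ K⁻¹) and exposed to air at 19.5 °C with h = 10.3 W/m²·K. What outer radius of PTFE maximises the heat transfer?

For a cylinder, r_cr = k_ins/h = 0.224/10.3 = 0.0217 m = 2.17 cm

r_cr = 2.17 cm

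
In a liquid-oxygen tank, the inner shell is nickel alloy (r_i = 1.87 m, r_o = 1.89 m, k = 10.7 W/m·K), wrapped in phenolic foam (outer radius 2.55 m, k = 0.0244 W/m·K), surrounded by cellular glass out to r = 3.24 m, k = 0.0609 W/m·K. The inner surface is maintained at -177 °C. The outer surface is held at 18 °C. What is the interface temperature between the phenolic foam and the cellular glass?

Treat each layer as a resistance in series:
  R_nickel alloy = (1/1.87 − 1/1.89)/(4πk) = 0.005659/(4π·10.7) = 4.209×10^-5 K/W
  R_phenolic foam = (1/1.89 − 1/2.55)/(4πk) = 0.1369/(4π·0.0244) = 0.4466 K/W
  R_cellular glass = (1/2.55 − 1/3.24)/(4πk) = 0.08351/(4π·0.0609) = 0.1091 K/W
ΣR = 4.209×10^-5 + 0.4466 + 0.1091 = 0.5557 K/W
Q = ΔT/ΣR = (-177 °C − 18 °C)/0.5557 = -350.9 W
From the inner boundary to the phenolic foam/cellular glass interface, ΣR_partial = 0.4466 K/W.
T_interface = T_in − Q·ΣR_partial = -177 °C − (-350.9)(0.4466) = -20.3 °C

T = -20.3 °C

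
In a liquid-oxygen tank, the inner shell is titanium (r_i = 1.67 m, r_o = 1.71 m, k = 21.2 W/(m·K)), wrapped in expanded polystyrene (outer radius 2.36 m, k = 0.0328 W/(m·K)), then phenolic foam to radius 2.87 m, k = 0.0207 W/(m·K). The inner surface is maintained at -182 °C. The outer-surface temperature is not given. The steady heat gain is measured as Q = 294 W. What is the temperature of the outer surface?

Sum the resistances:
  R_titanium = (1/1.67 − 1/1.71)/(4πk) = 0.01401/(4π·21.2) = 5.258×10^-5 K/W
  R_expanded polystyrene = (1/1.71 − 1/2.36)/(4πk) = 0.1611/(4π·0.0328) = 0.3908 K/W
  R_phenolic foam = (1/2.36 − 1/2.87)/(4πk) = 0.07530/(4π·0.0207) = 0.2895 K/W
ΣR = 0.6803 K/W
ΔT = Q·ΣR = 294 × 0.6803 = 200.0 K
Heat flows inward, so T_out = T_in + ΔT = -182 + 200.0 = 18.0 °C

T_out = 18.0 °C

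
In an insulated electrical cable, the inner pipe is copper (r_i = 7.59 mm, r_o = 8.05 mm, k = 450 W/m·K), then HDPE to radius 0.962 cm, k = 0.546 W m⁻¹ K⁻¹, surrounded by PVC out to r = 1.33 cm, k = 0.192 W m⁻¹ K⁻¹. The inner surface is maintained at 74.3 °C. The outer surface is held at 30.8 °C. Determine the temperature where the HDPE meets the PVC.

T = 67.2 °C

Series thermal resistances, inner to outer:
  R'_copper = ln(0.00805/0.00759)/(2πk) = 0.05884/(2π·450) = 2.081×10^-5 m·K/W
  R'_HDPE = ln(0.00962/0.00805)/(2πk) = 0.1782/(2π·0.546) = 0.05194 m·K/W
  R'_PVC = ln(0.0133/0.00962)/(2πk) = 0.3239/(2π·0.192) = 0.2685 m·K/W
ΣR = 2.081×10^-5 + 0.05194 + 0.2685 = 0.3205 m·K/W
Q' = ΔT/ΣR = (74.3 °C − 30.8 °C)/0.3205 = 135.7 W/m
From the inner boundary to the HDPE/PVC interface, ΣR_partial = 0.05196 m·K/W.
T_interface = T_in − Q'·ΣR_partial = 74.3 °C − (135.7)(0.05196) = 67.2 °C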